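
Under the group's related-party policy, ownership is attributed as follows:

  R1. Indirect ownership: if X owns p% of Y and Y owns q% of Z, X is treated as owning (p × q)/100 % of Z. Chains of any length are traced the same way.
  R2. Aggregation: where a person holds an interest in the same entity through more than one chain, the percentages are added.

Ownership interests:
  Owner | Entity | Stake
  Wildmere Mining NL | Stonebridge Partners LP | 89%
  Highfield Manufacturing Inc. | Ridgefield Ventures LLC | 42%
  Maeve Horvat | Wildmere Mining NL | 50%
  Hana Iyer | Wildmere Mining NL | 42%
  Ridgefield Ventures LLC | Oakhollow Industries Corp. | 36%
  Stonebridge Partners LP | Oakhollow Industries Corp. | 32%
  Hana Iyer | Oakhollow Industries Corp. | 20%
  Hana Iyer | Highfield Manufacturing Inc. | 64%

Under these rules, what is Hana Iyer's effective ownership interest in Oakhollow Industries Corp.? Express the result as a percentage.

41.6384%

Chain via Highfield Manufacturing Inc. → Ridgefield Ventures LLC (R1): 64% × 42% × 36% = 9.6768% of Oakhollow Industries Corp.
Chain via Wildmere Mining NL → Stonebridge Partners LP (R1): 42% × 89% × 32% = 11.9616% of Oakhollow Industries Corp.
Direct interest in Oakhollow Industries Corp: 20%.
Aggregating (R2): 9.6768% + 11.9616% + 20% = 41.6384%.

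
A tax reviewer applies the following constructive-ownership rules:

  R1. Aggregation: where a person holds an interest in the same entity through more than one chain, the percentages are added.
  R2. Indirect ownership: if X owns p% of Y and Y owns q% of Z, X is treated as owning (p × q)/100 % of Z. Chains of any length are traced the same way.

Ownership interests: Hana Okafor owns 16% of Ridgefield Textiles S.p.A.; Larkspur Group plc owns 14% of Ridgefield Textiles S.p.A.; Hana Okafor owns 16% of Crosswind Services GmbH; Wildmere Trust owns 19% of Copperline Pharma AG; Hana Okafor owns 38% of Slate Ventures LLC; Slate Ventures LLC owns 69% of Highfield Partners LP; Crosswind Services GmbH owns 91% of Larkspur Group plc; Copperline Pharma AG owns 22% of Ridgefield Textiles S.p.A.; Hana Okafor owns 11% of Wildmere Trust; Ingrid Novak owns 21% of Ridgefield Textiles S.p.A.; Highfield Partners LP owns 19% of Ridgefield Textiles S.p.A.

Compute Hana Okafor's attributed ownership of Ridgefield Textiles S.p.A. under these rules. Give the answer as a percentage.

Chain via Wildmere Trust → Copperline Pharma AG (R2): 11% × 19% × 22% = 0.4598% of Ridgefield Textiles S.p.A.
Chain via Crosswind Services GmbH → Larkspur Group plc (R2): 16% × 91% × 14% = 2.0384% of Ridgefield Textiles S.p.A.
Chain via Slate Ventures LLC → Highfield Partners LP (R2): 38% × 69% × 19% = 4.9818% of Ridgefield Textiles S.p.A.
Direct interest in Ridgefield Textiles S.p.A: 16%.
Aggregating (R1): 0.4598% + 2.0384% + 4.9818% + 16% = 23.48%.

23.48%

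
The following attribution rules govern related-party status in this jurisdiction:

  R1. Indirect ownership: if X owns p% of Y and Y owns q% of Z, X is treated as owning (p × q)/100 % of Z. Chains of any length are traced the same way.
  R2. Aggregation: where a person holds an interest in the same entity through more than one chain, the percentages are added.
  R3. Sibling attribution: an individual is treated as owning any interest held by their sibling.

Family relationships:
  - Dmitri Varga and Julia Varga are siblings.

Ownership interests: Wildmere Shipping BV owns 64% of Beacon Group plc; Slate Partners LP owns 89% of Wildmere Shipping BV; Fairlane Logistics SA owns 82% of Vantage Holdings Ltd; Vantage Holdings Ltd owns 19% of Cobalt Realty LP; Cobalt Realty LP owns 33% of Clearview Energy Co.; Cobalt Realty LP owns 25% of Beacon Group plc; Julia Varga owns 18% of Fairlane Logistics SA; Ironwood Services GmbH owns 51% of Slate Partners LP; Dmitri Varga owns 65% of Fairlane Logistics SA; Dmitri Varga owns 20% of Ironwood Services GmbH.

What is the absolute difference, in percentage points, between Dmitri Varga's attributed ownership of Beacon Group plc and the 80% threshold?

By sibling attribution (R3), Dmitri Varga is treated as also owning Julia Varga's interest in Fairlane Logistics SA, giving 65% + 18% = 83%.
Chain via Ironwood Services GmbH → Slate Partners LP → Wildmere Shipping BV (R1): 20% × 51% × 89% × 64% = 5.80992% of Beacon Group plc.
Chain via Fairlane Logistics SA → Vantage Holdings Ltd → Cobalt Realty LP (R1): 83% × 82% × 19% × 25% = 3.23285% of Beacon Group plc.
Aggregating (R2): 5.80992% + 3.23285% = 9.04277%.
9.04277% falls short of the 80% threshold by 70.95723 percentage points.

70.95723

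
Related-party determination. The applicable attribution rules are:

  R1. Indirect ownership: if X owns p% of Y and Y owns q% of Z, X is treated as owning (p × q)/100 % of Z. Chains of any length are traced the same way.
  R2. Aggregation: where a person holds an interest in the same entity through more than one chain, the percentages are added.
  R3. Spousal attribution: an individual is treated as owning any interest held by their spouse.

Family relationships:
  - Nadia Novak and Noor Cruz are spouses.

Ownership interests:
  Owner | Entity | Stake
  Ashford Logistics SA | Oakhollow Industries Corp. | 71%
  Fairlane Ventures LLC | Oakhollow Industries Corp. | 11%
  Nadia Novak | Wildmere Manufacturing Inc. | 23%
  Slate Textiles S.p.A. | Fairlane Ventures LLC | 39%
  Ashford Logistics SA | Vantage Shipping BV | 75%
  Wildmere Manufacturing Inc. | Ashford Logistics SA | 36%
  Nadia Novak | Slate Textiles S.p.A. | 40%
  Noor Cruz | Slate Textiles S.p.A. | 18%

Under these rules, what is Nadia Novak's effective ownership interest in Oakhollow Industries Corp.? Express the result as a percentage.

8.367%

By spousal attribution (R3), Nadia Novak is treated as also owning Noor Cruz's interest in Slate Textiles S.p.A, giving 40% + 18% = 58%.
Chain via Wildmere Manufacturing Inc. → Ashford Logistics SA (R1): 23% × 36% × 71% = 5.8788% of Oakhollow Industries Corp.
Chain via Slate Textiles S.p.A. → Fairlane Ventures LLC (R1): 58% × 39% × 11% = 2.4882% of Oakhollow Industries Corp.
Aggregating (R2): 5.8788% + 2.4882% = 8.367%.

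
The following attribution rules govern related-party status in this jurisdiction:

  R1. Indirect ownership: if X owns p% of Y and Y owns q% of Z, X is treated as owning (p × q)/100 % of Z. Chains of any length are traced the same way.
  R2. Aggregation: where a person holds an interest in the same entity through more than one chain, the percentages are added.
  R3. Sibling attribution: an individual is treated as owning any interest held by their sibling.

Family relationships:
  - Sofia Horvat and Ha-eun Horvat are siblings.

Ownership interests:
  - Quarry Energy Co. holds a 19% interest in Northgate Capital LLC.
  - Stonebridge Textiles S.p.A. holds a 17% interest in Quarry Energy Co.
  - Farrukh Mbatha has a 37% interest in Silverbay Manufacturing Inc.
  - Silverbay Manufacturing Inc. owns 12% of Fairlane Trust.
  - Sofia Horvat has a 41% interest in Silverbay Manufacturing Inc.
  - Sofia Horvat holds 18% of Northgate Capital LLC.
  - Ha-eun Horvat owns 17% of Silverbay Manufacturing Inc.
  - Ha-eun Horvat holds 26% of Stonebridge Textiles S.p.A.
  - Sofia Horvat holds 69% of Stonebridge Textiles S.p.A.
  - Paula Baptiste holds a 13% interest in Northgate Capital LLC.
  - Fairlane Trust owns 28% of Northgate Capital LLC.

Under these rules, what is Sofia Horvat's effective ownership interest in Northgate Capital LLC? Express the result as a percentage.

By sibling attribution (R3), Sofia Horvat is treated as also owning Ha-eun Horvat's interest in Stonebridge Textiles S.p.A, giving 69% + 26% = 95%.
By sibling attribution (R3), Sofia Horvat is treated as also owning Ha-eun Horvat's interest in Silverbay Manufacturing Inc, giving 41% + 17% = 58%.
Chain via Stonebridge Textiles S.p.A. → Quarry Energy Co. (R1): 95% × 17% × 19% = 3.0685% of Northgate Capital LLC.
Chain via Silverbay Manufacturing Inc. → Fairlane Trust (R1): 58% × 12% × 28% = 1.9488% of Northgate Capital LLC.
Direct interest in Northgate Capital LLC: 18%.
Aggregating (R2): 3.0685% + 1.9488% + 18% = 23.0173%.

23.0173%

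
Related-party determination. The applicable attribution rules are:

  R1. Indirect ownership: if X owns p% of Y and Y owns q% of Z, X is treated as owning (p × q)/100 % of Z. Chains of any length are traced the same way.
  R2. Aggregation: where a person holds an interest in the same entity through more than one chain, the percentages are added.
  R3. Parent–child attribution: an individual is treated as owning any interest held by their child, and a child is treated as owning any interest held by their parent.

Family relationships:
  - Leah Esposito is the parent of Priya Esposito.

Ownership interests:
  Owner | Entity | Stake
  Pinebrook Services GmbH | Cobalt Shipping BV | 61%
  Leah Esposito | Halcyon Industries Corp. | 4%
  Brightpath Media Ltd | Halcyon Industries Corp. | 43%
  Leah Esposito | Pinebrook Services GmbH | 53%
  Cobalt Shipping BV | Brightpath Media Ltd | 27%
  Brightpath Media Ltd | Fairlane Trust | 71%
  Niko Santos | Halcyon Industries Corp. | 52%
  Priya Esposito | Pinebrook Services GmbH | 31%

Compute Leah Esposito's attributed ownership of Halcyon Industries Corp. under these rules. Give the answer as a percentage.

9.948964%

By parent–child attribution (R3), Leah Esposito is treated as also owning Priya Esposito's interest in Pinebrook Services GmbH, giving 53% + 31% = 84%.
Chain via Pinebrook Services GmbH → Cobalt Shipping BV → Brightpath Media Ltd (R1): 84% × 61% × 27% × 43% = 5.948964% of Halcyon Industries Corp.
Direct interest in Halcyon Industries Corp: 4%.
Aggregating (R2): 5.948964% + 4% = 9.948964%.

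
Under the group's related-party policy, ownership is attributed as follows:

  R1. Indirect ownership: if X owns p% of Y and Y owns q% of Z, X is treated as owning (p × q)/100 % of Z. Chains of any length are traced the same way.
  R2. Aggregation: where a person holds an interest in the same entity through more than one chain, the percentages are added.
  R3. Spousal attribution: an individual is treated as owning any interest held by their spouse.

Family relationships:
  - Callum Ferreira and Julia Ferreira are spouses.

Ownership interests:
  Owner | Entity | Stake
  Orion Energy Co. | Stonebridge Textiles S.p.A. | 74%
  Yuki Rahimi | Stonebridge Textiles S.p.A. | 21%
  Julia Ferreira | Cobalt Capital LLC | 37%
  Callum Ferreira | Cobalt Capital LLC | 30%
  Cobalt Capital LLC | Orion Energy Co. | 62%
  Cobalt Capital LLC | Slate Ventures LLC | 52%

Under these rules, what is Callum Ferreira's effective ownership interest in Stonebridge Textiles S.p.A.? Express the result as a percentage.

By spousal attribution (R3), Callum Ferreira is treated as also owning Julia Ferreira's interest in Cobalt Capital LLC, giving 30% + 37% = 67%.
Chain via Cobalt Capital LLC → Orion Energy Co. (R1): 67% × 62% × 74% = 30.7396% of Stonebridge Textiles S.p.A.

30.7396%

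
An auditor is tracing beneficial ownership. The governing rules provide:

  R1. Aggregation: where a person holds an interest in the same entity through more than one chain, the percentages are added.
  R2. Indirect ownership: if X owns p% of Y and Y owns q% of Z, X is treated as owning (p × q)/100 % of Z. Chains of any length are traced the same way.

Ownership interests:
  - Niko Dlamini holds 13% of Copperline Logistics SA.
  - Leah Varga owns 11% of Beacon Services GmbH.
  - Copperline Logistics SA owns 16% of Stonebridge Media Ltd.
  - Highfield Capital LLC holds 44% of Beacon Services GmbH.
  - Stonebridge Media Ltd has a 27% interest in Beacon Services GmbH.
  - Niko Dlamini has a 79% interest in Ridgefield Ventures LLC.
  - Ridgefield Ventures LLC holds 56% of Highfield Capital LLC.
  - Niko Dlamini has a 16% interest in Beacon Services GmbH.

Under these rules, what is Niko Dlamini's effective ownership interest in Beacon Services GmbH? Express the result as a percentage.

36.0272%

Chain via Ridgefield Ventures LLC → Highfield Capital LLC (R2): 79% × 56% × 44% = 19.4656% of Beacon Services GmbH.
Chain via Copperline Logistics SA → Stonebridge Media Ltd (R2): 13% × 16% × 27% = 0.5616% of Beacon Services GmbH.
Direct interest in Beacon Services GmbH: 16%.
Aggregating (R1): 19.4656% + 0.5616% + 16% = 36.0272%.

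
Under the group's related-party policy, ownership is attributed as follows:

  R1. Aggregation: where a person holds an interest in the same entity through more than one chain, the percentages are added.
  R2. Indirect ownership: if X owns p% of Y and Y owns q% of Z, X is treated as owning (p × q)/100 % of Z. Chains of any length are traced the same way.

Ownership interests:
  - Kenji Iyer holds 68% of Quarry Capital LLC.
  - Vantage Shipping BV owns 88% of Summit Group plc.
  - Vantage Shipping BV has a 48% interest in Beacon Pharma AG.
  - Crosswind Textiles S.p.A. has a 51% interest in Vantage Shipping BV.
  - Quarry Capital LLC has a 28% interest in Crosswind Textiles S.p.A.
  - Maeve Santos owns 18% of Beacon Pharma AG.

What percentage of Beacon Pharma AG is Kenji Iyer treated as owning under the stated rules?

4.660992%

Chain via Quarry Capital LLC → Crosswind Textiles S.p.A. → Vantage Shipping BV (R2): 68% × 28% × 51% × 48% = 4.660992% of Beacon Pharma AG.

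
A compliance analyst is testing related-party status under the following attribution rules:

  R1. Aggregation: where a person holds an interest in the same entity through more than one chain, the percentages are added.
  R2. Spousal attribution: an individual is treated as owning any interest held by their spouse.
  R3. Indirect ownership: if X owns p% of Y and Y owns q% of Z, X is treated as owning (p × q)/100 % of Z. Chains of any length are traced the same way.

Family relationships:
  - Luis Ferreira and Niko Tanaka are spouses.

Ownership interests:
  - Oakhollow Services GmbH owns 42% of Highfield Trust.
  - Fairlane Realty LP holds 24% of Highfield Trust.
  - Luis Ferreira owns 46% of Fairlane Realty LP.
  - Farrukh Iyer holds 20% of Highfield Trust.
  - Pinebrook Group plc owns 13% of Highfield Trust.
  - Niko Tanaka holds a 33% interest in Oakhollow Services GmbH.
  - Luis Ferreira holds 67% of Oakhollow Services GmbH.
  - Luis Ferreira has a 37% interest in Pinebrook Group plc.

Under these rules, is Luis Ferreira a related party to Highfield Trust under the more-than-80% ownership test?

No

By spousal attribution (R2), Luis Ferreira is treated as also owning Niko Tanaka's interest in Oakhollow Services GmbH, giving 67% + 33% = 100%.
Chain via Fairlane Realty LP (R3): 46% × 24% = 11.04% of Highfield Trust.
Chain via Oakhollow Services GmbH (R3): 100% × 42% = 42% of Highfield Trust.
Chain via Pinebrook Group plc (R3): 37% × 13% = 4.81% of Highfield Trust.
Aggregating (R1): 11.04% + 42% + 4.81% = 57.85%.
57.85% does not exceed the 80% threshold, so Luis is not a related party to Highfield Trust.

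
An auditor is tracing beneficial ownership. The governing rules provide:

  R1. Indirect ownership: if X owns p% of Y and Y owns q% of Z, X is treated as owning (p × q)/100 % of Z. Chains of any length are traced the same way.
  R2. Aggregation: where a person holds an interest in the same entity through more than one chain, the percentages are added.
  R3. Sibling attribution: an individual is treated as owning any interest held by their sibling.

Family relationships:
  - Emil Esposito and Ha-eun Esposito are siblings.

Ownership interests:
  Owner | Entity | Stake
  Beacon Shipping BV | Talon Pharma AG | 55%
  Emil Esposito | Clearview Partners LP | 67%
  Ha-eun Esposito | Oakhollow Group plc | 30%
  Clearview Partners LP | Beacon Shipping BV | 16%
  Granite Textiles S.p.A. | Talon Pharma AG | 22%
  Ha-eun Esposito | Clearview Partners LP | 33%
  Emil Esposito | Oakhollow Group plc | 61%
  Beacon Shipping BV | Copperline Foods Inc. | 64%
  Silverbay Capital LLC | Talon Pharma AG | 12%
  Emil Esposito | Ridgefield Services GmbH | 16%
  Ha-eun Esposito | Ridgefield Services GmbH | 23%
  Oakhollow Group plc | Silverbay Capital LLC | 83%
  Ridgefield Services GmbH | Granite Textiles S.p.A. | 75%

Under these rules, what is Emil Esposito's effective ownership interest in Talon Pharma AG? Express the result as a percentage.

24.2986%

By sibling attribution (R3), Emil Esposito is treated as also owning Ha-eun Esposito's interest in Clearview Partners LP, giving 67% + 33% = 100%.
By sibling attribution (R3), Emil Esposito is treated as also owning Ha-eun Esposito's interest in Ridgefield Services GmbH, giving 16% + 23% = 39%.
By sibling attribution (R3), Emil Esposito is treated as also owning Ha-eun Esposito's interest in Oakhollow Group plc, giving 61% + 30% = 91%.
Chain via Clearview Partners LP → Beacon Shipping BV (R1): 100% × 16% × 55% = 8.8% of Talon Pharma AG.
Chain via Ridgefield Services GmbH → Granite Textiles S.p.A. (R1): 39% × 75% × 22% = 6.435% of Talon Pharma AG.
Chain via Oakhollow Group plc → Silverbay Capital LLC (R1): 91% × 83% × 12% = 9.0636% of Talon Pharma AG.
Aggregating (R2): 8.8% + 6.435% + 9.0636% = 24.2986%.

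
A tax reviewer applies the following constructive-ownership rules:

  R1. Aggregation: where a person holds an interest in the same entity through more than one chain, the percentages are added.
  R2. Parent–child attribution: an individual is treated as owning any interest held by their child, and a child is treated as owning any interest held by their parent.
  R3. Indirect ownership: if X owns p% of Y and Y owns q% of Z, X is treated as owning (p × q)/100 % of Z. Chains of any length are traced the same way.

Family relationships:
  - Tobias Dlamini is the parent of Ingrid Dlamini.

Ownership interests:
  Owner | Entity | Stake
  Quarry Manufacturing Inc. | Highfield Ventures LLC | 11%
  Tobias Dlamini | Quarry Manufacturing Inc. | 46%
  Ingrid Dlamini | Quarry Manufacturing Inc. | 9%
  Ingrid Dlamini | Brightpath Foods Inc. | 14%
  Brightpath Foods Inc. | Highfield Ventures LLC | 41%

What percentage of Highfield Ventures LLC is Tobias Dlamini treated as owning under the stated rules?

By parent–child attribution (R2), Tobias Dlamini is treated as also owning Ingrid Dlamini's interest in Quarry Manufacturing Inc, giving 46% + 9% = 55%.
By parent–child attribution (R2), Tobias Dlamini is treated as owning Ingrid Dlamini's 14% interest in Brightpath Foods Inc.
Chain via Quarry Manufacturing Inc. (R3): 55% × 11% = 6.05% of Highfield Ventures LLC.
Chain via Brightpath Foods Inc. (R3): 14% × 41% = 5.74% of Highfield Ventures LLC.
Aggregating (R1): 6.05% + 5.74% = 11.79%.

11.79%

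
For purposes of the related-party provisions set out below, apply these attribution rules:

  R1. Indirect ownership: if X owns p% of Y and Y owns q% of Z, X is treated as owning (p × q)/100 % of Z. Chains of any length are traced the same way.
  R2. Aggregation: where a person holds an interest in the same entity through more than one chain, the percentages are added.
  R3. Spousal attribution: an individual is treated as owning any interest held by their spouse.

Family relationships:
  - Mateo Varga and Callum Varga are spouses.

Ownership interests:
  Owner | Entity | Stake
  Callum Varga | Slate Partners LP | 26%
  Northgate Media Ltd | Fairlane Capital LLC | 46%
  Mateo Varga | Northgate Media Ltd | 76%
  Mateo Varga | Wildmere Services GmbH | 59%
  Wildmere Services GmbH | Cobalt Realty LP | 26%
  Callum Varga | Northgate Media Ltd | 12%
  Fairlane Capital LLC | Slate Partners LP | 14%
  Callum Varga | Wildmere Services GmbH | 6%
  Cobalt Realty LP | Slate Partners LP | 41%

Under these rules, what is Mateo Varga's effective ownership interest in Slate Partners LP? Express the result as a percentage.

38.5962%

By spousal attribution (R3), Mateo Varga is treated as also owning Callum Varga's interest in Wildmere Services GmbH, giving 59% + 6% = 65%.
By spousal attribution (R3), Mateo Varga is treated as also owning Callum Varga's interest in Northgate Media Ltd, giving 76% + 12% = 88%.
By spousal attribution (R3), Mateo Varga is treated as owning Callum Varga's 26% interest in Slate Partners LP.
Chain via Wildmere Services GmbH → Cobalt Realty LP (R1): 65% × 26% × 41% = 6.929% of Slate Partners LP.
Chain via Northgate Media Ltd → Fairlane Capital LLC (R1): 88% × 46% × 14% = 5.6672% of Slate Partners LP.
Direct interest in Slate Partners LP: 26%.
Aggregating (R2): 6.929% + 5.6672% + 26% = 38.5962%.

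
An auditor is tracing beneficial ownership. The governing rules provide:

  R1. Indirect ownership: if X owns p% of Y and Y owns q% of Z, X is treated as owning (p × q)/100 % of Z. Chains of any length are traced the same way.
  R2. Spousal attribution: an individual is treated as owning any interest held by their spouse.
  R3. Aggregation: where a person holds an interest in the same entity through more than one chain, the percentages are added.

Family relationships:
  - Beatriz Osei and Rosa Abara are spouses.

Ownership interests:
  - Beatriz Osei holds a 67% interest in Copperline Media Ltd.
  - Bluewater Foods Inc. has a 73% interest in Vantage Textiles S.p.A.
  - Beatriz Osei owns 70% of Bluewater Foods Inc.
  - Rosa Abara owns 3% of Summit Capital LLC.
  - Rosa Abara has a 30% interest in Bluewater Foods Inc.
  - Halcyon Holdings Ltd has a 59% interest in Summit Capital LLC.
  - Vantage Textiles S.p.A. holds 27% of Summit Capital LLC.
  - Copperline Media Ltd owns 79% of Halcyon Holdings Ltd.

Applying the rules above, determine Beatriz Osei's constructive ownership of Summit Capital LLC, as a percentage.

53.9387%

By spousal attribution (R2), Beatriz Osei is treated as also owning Rosa Abara's interest in Bluewater Foods Inc, giving 70% + 30% = 100%.
By spousal attribution (R2), Beatriz Osei is treated as owning Rosa Abara's 3% interest in Summit Capital LLC.
Chain via Bluewater Foods Inc. → Vantage Textiles S.p.A. (R1): 100% × 73% × 27% = 19.71% of Summit Capital LLC.
Chain via Copperline Media Ltd → Halcyon Holdings Ltd (R1): 67% × 79% × 59% = 31.2287% of Summit Capital LLC.
Direct interest in Summit Capital LLC: 3%.
Aggregating (R3): 19.71% + 31.2287% + 3% = 53.9387%.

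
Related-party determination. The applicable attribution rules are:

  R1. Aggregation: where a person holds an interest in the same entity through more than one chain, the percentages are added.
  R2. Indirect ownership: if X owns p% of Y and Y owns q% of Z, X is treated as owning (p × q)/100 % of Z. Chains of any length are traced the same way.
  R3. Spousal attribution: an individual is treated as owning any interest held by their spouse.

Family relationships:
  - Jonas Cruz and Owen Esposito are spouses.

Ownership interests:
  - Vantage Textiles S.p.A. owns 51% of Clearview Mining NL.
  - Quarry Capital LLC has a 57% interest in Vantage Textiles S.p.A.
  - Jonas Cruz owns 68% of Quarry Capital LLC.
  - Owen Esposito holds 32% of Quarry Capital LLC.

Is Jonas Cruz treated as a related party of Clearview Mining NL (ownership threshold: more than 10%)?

By spousal attribution (R3), Jonas Cruz is treated as also owning Owen Esposito's interest in Quarry Capital LLC, giving 68% + 32% = 100%.
Chain via Quarry Capital LLC → Vantage Textiles S.p.A. (R2): 100% × 57% × 51% = 29.07% of Clearview Mining NL.
29.07% exceeds the 10% threshold, so Jonas is a related party to Clearview Mining NL.

Yes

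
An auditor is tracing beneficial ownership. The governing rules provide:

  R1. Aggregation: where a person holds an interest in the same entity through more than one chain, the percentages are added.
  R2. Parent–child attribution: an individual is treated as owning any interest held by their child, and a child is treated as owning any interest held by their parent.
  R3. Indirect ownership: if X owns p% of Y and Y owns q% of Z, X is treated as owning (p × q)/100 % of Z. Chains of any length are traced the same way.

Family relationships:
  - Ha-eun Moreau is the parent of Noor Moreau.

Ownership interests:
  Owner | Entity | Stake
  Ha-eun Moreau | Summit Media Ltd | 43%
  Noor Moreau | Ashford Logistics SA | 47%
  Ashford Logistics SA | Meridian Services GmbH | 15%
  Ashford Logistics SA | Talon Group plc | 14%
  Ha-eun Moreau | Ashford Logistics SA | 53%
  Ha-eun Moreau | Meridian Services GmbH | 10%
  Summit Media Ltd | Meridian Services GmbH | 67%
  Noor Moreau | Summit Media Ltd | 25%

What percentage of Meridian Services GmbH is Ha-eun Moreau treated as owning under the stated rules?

70.56%

By parent–child attribution (R2), Ha-eun Moreau is treated as also owning Noor Moreau's interest in Summit Media Ltd, giving 43% + 25% = 68%.
By parent–child attribution (R2), Ha-eun Moreau is treated as also owning Noor Moreau's interest in Ashford Logistics SA, giving 53% + 47% = 100%.
Chain via Summit Media Ltd (R3): 68% × 67% = 45.56% of Meridian Services GmbH.
Chain via Ashford Logistics SA (R3): 100% × 15% = 15% of Meridian Services GmbH.
Direct interest in Meridian Services GmbH: 10%.
Aggregating (R1): 45.56% + 15% + 10% = 70.56%.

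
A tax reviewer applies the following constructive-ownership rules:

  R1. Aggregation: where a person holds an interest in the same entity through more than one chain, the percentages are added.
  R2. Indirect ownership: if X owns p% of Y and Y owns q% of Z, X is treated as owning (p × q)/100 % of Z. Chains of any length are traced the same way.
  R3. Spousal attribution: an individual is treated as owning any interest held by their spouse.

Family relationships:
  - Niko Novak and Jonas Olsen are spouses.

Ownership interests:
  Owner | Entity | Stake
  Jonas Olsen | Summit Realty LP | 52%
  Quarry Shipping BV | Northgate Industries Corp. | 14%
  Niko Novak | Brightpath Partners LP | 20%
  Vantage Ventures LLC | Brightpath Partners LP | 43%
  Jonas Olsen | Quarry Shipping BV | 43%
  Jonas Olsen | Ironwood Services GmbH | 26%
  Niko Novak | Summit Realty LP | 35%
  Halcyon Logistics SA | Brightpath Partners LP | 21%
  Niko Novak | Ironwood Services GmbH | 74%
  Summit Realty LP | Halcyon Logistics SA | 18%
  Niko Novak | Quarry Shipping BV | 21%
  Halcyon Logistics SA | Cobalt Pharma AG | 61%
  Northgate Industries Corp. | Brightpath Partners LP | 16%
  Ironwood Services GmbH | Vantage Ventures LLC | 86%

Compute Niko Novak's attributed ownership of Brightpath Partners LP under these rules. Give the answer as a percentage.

61.7022%

By spousal attribution (R3), Niko Novak is treated as also owning Jonas Olsen's interest in Ironwood Services GmbH, giving 74% + 26% = 100%.
By spousal attribution (R3), Niko Novak is treated as also owning Jonas Olsen's interest in Quarry Shipping BV, giving 21% + 43% = 64%.
By spousal attribution (R3), Niko Novak is treated as also owning Jonas Olsen's interest in Summit Realty LP, giving 35% + 52% = 87%.
Chain via Ironwood Services GmbH → Vantage Ventures LLC (R2): 100% × 86% × 43% = 36.98% of Brightpath Partners LP.
Chain via Quarry Shipping BV → Northgate Industries Corp. (R2): 64% × 14% × 16% = 1.4336% of Brightpath Partners LP.
Chain via Summit Realty LP → Halcyon Logistics SA (R2): 87% × 18% × 21% = 3.2886% of Brightpath Partners LP.
Direct interest in Brightpath Partners LP: 20%.
Aggregating (R1): 36.98% + 1.4336% + 3.2886% + 20% = 61.7022%.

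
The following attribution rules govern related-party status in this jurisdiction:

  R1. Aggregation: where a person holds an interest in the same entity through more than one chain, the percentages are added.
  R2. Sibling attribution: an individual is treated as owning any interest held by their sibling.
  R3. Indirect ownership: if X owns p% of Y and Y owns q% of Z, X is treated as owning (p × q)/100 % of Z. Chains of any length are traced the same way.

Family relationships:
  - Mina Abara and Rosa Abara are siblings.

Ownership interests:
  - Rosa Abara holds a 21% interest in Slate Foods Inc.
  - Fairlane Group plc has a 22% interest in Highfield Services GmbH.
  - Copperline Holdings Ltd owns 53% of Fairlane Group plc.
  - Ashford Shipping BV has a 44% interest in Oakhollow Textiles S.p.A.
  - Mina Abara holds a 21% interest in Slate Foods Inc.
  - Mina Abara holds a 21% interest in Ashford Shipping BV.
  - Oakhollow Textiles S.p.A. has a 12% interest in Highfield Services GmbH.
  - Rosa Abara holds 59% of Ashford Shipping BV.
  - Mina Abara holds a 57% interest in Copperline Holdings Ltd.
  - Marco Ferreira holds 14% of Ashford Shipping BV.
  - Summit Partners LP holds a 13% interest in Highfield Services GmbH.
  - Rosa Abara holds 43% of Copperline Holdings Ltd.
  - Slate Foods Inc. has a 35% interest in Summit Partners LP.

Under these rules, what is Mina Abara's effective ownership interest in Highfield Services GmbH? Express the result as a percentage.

By sibling attribution (R2), Mina Abara is treated as also owning Rosa Abara's interest in Ashford Shipping BV, giving 21% + 59% = 80%.
By sibling attribution (R2), Mina Abara is treated as also owning Rosa Abara's interest in Slate Foods Inc, giving 21% + 21% = 42%.
By sibling attribution (R2), Mina Abara is treated as also owning Rosa Abara's interest in Copperline Holdings Ltd, giving 57% + 43% = 100%.
Chain via Ashford Shipping BV → Oakhollow Textiles S.p.A. (R3): 80% × 44% × 12% = 4.224% of Highfield Services GmbH.
Chain via Slate Foods Inc. → Summit Partners LP (R3): 42% × 35% × 13% = 1.911% of Highfield Services GmbH.
Chain via Copperline Holdings Ltd → Fairlane Group plc (R3): 100% × 53% × 22% = 11.66% of Highfield Services GmbH.
Aggregating (R1): 4.224% + 1.911% + 11.66% = 17.795%.

17.795%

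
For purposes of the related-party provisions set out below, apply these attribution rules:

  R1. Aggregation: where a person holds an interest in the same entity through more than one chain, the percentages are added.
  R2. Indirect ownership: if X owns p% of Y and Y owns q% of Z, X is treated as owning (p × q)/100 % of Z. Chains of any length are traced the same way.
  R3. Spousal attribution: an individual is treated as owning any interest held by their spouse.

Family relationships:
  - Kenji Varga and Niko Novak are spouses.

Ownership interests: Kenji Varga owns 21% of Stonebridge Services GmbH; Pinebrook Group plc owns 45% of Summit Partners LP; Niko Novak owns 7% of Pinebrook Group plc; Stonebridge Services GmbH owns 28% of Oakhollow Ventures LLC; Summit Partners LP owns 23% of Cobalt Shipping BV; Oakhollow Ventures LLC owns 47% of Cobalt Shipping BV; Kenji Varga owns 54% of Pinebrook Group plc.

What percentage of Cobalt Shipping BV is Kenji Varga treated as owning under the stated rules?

By spousal attribution (R3), Kenji Varga is treated as also owning Niko Novak's interest in Pinebrook Group plc, giving 54% + 7% = 61%.
Chain via Stonebridge Services GmbH → Oakhollow Ventures LLC (R2): 21% × 28% × 47% = 2.7636% of Cobalt Shipping BV.
Chain via Pinebrook Group plc → Summit Partners LP (R2): 61% × 45% × 23% = 6.3135% of Cobalt Shipping BV.
Aggregating (R1): 2.7636% + 6.3135% = 9.0771%.

9.0771%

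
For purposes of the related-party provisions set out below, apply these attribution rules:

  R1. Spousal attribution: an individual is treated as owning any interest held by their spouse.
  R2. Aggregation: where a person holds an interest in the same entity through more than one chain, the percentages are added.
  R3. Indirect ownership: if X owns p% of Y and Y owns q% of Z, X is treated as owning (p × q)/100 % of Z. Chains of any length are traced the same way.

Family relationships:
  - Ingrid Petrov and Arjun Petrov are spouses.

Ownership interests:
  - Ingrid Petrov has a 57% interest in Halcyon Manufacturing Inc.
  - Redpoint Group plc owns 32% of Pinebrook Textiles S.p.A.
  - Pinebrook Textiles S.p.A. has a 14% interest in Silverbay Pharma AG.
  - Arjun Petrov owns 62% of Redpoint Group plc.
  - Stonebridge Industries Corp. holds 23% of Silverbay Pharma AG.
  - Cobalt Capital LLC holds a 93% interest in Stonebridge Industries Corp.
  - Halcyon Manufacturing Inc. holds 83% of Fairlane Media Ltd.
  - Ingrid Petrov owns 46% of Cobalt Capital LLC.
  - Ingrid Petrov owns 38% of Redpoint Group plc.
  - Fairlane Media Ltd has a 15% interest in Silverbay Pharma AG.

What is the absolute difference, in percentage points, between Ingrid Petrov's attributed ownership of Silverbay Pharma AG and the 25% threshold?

3.5841

By spousal attribution (R1), Ingrid Petrov is treated as also owning Arjun Petrov's interest in Redpoint Group plc, giving 38% + 62% = 100%.
Chain via Halcyon Manufacturing Inc. → Fairlane Media Ltd (R3): 57% × 83% × 15% = 7.0965% of Silverbay Pharma AG.
Chain via Redpoint Group plc → Pinebrook Textiles S.p.A. (R3): 100% × 32% × 14% = 4.48% of Silverbay Pharma AG.
Chain via Cobalt Capital LLC → Stonebridge Industries Corp. (R3): 46% × 93% × 23% = 9.8394% of Silverbay Pharma AG.
Aggregating (R2): 7.0965% + 4.48% + 9.8394% = 21.4159%.
21.4159% falls short of the 25% threshold by 3.5841 percentage points.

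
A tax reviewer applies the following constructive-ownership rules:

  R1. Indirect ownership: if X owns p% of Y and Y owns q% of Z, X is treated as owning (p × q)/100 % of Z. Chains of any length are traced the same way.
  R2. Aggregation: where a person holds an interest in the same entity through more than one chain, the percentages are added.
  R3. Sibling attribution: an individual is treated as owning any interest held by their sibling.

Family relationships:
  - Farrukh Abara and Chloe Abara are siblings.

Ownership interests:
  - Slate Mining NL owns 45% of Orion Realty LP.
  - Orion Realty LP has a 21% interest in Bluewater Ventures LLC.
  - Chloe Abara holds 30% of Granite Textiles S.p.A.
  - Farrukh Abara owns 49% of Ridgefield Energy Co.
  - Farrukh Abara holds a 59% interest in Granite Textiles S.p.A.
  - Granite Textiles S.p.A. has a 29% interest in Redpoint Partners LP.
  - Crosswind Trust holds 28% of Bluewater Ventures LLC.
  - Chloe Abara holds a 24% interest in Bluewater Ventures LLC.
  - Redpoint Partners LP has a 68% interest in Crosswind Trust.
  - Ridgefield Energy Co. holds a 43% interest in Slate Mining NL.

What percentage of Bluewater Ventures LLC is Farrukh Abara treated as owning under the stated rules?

By sibling attribution (R3), Farrukh Abara is treated as also owning Chloe Abara's interest in Granite Textiles S.p.A, giving 59% + 30% = 89%.
By sibling attribution (R3), Farrukh Abara is treated as owning Chloe Abara's 24% interest in Bluewater Ventures LLC.
Chain via Granite Textiles S.p.A. → Redpoint Partners LP → Crosswind Trust (R1): 89% × 29% × 68% × 28% = 4.914224% of Bluewater Ventures LLC.
Chain via Ridgefield Energy Co. → Slate Mining NL → Orion Realty LP (R1): 49% × 43% × 45% × 21% = 1.991115% of Bluewater Ventures LLC.
Direct interest in Bluewater Ventures LLC: 24%.
Aggregating (R2): 4.914224% + 1.991115% + 24% = 30.905339%.

30.905339%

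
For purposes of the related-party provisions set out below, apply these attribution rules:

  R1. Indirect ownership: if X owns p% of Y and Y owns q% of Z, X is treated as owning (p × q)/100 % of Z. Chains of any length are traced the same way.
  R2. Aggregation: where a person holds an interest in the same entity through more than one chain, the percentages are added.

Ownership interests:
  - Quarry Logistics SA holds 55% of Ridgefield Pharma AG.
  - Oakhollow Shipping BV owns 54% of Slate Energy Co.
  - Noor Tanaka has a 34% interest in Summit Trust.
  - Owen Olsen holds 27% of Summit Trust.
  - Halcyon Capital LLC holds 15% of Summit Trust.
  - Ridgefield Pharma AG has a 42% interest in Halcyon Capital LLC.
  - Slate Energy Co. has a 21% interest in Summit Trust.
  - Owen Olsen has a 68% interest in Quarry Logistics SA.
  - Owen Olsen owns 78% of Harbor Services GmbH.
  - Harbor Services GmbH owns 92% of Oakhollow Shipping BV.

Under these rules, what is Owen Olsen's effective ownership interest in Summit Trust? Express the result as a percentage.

37.493784%

Chain via Quarry Logistics SA → Ridgefield Pharma AG → Halcyon Capital LLC (R1): 68% × 55% × 42% × 15% = 2.3562% of Summit Trust.
Chain via Harbor Services GmbH → Oakhollow Shipping BV → Slate Energy Co. (R1): 78% × 92% × 54% × 21% = 8.137584% of Summit Trust.
Direct interest in Summit Trust: 27%.
Aggregating (R2): 2.3562% + 8.137584% + 27% = 37.493784%.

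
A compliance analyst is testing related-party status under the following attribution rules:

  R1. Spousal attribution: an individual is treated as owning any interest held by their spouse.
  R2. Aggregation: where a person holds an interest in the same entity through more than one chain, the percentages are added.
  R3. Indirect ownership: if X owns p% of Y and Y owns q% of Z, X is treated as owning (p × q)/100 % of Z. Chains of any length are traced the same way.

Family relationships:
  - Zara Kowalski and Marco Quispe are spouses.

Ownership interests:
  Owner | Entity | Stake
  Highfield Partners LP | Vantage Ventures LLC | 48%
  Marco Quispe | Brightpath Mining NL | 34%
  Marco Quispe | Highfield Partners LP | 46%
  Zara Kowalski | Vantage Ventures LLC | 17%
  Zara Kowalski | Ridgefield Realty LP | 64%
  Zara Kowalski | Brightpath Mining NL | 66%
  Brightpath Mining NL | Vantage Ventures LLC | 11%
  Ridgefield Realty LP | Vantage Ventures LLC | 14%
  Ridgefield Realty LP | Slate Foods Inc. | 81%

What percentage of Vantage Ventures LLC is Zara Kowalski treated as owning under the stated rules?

By spousal attribution (R1), Zara Kowalski is treated as also owning Marco Quispe's interest in Brightpath Mining NL, giving 66% + 34% = 100%.
By spousal attribution (R1), Zara Kowalski is treated as owning Marco Quispe's 46% interest in Highfield Partners LP.
Chain via Brightpath Mining NL (R3): 100% × 11% = 11% of Vantage Ventures LLC.
Chain via Ridgefield Realty LP (R3): 64% × 14% = 8.96% of Vantage Ventures LLC.
Direct interest in Vantage Ventures LLC: 17%.
Chain via Highfield Partners LP (R3): 46% × 48% = 22.08% of Vantage Ventures LLC.
Aggregating (R2): 11% + 8.96% + 17% + 22.08% = 59.04%.

59.04%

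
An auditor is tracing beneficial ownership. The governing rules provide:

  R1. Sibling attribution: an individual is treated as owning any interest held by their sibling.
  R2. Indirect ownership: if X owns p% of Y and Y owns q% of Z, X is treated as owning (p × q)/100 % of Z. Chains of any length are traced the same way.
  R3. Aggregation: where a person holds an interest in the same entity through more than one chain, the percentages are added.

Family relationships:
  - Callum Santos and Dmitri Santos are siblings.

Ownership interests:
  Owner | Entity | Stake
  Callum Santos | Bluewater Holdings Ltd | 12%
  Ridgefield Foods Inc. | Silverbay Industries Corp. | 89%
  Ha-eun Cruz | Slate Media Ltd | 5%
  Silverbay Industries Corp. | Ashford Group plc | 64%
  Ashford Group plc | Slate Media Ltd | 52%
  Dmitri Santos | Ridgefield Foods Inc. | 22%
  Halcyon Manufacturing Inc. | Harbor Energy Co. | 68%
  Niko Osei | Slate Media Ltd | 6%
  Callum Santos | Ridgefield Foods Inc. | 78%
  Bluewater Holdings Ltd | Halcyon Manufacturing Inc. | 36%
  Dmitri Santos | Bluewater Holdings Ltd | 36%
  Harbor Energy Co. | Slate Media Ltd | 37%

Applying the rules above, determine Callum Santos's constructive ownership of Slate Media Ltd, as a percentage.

33.966848%

By sibling attribution (R1), Callum Santos is treated as also owning Dmitri Santos's interest in Ridgefield Foods Inc, giving 78% + 22% = 100%.
By sibling attribution (R1), Callum Santos is treated as also owning Dmitri Santos's interest in Bluewater Holdings Ltd, giving 12% + 36% = 48%.
Chain via Ridgefield Foods Inc. → Silverbay Industries Corp. → Ashford Group plc (R2): 100% × 89% × 64% × 52% = 29.6192% of Slate Media Ltd.
Chain via Bluewater Holdings Ltd → Halcyon Manufacturing Inc. → Harbor Energy Co. (R2): 48% × 36% × 68% × 37% = 4.347648% of Slate Media Ltd.
Aggregating (R3): 29.6192% + 4.347648% = 33.966848%.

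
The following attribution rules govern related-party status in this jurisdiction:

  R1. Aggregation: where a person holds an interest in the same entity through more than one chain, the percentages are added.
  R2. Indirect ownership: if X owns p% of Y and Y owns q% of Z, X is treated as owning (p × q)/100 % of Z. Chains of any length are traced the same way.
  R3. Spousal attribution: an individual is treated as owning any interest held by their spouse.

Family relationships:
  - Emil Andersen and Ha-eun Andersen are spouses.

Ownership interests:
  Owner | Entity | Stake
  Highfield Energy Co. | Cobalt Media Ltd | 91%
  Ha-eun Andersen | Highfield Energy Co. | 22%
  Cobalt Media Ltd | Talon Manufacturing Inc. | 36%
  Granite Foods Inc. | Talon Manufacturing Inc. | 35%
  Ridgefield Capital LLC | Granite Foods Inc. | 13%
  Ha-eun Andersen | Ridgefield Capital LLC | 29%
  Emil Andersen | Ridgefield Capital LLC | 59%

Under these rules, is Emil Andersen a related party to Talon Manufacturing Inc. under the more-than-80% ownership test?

No

By spousal attribution (R3), Emil Andersen is treated as also owning Ha-eun Andersen's interest in Ridgefield Capital LLC, giving 59% + 29% = 88%.
By spousal attribution (R3), Emil Andersen is treated as owning Ha-eun Andersen's 22% interest in Highfield Energy Co.
Chain via Ridgefield Capital LLC → Granite Foods Inc. (R2): 88% × 13% × 35% = 4.004% of Talon Manufacturing Inc.
Chain via Highfield Energy Co. → Cobalt Media Ltd (R2): 22% × 91% × 36% = 7.2072% of Talon Manufacturing Inc.
Aggregating (R1): 4.004% + 7.2072% = 11.2112%.
11.2112% does not exceed the 80% threshold, so Emil is not a related party to Talon Manufacturing Inc.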